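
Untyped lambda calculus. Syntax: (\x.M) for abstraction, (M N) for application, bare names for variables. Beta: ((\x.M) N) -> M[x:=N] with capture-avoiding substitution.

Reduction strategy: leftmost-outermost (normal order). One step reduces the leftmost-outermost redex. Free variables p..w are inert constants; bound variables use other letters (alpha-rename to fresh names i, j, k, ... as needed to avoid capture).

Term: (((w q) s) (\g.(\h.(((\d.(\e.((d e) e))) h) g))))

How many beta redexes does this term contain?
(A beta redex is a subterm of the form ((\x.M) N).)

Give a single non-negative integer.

Answer: 1

Derivation:
Term: (((w q) s) (\g.(\h.(((\d.(\e.((d e) e))) h) g))))
  Redex: ((\d.(\e.((d e) e))) h)
Total redexes: 1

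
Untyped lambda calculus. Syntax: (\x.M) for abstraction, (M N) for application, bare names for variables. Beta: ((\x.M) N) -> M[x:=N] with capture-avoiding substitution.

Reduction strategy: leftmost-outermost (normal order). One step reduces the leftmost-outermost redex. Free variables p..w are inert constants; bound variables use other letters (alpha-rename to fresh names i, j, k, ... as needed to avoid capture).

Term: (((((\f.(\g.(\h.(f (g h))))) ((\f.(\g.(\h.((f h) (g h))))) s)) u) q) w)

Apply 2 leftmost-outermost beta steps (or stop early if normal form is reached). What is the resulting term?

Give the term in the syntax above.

Step 0: (((((\f.(\g.(\h.(f (g h))))) ((\f.(\g.(\h.((f h) (g h))))) s)) u) q) w)
Step 1: ((((\g.(\h.(((\f.(\g.(\h.((f h) (g h))))) s) (g h)))) u) q) w)
Step 2: (((\h.(((\f.(\g.(\h.((f h) (g h))))) s) (u h))) q) w)

Answer: (((\h.(((\f.(\g.(\h.((f h) (g h))))) s) (u h))) q) w)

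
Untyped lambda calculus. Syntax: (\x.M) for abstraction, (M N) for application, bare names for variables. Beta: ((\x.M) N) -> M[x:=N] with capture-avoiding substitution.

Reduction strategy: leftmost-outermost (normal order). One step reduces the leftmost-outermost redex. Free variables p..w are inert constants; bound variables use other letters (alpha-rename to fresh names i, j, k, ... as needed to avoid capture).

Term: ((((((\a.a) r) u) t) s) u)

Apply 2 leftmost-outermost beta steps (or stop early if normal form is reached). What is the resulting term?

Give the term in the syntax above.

Step 0: ((((((\a.a) r) u) t) s) u)
Step 1: ((((r u) t) s) u)
Step 2: (normal form reached)

Answer: ((((r u) t) s) u)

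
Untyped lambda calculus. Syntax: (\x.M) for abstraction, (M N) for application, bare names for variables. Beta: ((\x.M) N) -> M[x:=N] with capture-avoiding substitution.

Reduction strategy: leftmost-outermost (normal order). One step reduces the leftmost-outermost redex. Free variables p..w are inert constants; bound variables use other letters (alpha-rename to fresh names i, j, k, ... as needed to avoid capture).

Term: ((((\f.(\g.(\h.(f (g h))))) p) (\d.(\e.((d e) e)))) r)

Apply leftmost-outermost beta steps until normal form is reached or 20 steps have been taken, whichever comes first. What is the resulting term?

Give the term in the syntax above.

Answer: (p (\e.((r e) e)))

Derivation:
Step 0: ((((\f.(\g.(\h.(f (g h))))) p) (\d.(\e.((d e) e)))) r)
Step 1: (((\g.(\h.(p (g h)))) (\d.(\e.((d e) e)))) r)
Step 2: ((\h.(p ((\d.(\e.((d e) e))) h))) r)
Step 3: (p ((\d.(\e.((d e) e))) r))
Step 4: (p (\e.((r e) e)))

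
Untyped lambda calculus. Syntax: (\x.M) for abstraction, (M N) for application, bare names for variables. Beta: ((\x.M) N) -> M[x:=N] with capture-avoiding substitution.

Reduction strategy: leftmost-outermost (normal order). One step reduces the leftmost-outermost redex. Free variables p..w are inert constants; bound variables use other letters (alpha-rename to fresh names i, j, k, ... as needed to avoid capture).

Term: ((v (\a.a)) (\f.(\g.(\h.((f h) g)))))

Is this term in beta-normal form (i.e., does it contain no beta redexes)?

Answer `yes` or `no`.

Term: ((v (\a.a)) (\f.(\g.(\h.((f h) g)))))
No beta redexes found.

Answer: yes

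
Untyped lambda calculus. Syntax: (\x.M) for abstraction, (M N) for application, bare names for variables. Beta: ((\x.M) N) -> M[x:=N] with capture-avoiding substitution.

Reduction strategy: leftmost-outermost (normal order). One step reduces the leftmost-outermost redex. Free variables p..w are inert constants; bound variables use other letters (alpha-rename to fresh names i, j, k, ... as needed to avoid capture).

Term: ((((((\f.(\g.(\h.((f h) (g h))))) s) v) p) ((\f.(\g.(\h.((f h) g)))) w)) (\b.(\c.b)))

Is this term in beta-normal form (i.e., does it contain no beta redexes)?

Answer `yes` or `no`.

Answer: no

Derivation:
Term: ((((((\f.(\g.(\h.((f h) (g h))))) s) v) p) ((\f.(\g.(\h.((f h) g)))) w)) (\b.(\c.b)))
Found 2 beta redex(es).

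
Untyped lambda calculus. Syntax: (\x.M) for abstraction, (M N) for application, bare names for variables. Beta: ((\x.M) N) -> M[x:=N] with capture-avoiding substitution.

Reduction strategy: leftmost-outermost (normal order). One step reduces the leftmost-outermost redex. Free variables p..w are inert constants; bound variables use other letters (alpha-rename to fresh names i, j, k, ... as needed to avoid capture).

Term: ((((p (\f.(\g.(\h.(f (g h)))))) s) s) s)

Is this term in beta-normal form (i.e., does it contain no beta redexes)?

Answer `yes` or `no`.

Term: ((((p (\f.(\g.(\h.(f (g h)))))) s) s) s)
No beta redexes found.

Answer: yes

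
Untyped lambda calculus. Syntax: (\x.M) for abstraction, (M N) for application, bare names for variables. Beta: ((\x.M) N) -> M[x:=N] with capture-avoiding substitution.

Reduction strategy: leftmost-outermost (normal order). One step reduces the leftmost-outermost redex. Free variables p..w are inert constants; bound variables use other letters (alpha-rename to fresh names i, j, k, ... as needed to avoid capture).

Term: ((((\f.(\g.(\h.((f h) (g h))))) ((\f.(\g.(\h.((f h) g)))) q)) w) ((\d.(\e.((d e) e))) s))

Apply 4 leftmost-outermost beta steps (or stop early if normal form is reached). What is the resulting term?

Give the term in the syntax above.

Answer: (((\g.(\h.((q h) g))) ((\d.(\e.((d e) e))) s)) (w ((\d.(\e.((d e) e))) s)))

Derivation:
Step 0: ((((\f.(\g.(\h.((f h) (g h))))) ((\f.(\g.(\h.((f h) g)))) q)) w) ((\d.(\e.((d e) e))) s))
Step 1: (((\g.(\h.((((\f.(\g.(\h.((f h) g)))) q) h) (g h)))) w) ((\d.(\e.((d e) e))) s))
Step 2: ((\h.((((\f.(\g.(\h.((f h) g)))) q) h) (w h))) ((\d.(\e.((d e) e))) s))
Step 3: ((((\f.(\g.(\h.((f h) g)))) q) ((\d.(\e.((d e) e))) s)) (w ((\d.(\e.((d e) e))) s)))
Step 4: (((\g.(\h.((q h) g))) ((\d.(\e.((d e) e))) s)) (w ((\d.(\e.((d e) e))) s)))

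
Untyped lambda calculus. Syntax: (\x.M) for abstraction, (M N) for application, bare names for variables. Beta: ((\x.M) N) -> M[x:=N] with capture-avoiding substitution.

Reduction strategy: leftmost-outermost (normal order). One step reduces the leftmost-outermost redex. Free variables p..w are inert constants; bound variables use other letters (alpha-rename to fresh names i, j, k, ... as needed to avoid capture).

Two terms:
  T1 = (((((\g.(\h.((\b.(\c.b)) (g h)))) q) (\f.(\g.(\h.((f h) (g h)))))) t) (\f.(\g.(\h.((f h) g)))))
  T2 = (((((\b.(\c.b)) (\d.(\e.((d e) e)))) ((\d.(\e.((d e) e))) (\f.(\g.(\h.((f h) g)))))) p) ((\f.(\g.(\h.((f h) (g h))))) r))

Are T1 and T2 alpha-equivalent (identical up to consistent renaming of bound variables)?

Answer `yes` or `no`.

Answer: no

Derivation:
Term 1: (((((\g.(\h.((\b.(\c.b)) (g h)))) q) (\f.(\g.(\h.((f h) (g h)))))) t) (\f.(\g.(\h.((f h) g)))))
Term 2: (((((\b.(\c.b)) (\d.(\e.((d e) e)))) ((\d.(\e.((d e) e))) (\f.(\g.(\h.((f h) g)))))) p) ((\f.(\g.(\h.((f h) (g h))))) r))
Alpha-equivalence: compare structure up to binder renaming.
Result: False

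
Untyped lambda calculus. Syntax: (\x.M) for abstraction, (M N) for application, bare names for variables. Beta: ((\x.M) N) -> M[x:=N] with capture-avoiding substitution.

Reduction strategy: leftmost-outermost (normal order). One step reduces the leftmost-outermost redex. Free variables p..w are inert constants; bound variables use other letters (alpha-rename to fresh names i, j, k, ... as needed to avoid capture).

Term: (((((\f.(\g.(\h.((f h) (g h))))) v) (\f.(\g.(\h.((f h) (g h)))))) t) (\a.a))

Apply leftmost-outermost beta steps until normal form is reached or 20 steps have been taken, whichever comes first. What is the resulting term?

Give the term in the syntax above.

Answer: (((v t) (\g.(\h.((t h) (g h))))) (\a.a))

Derivation:
Step 0: (((((\f.(\g.(\h.((f h) (g h))))) v) (\f.(\g.(\h.((f h) (g h)))))) t) (\a.a))
Step 1: ((((\g.(\h.((v h) (g h)))) (\f.(\g.(\h.((f h) (g h)))))) t) (\a.a))
Step 2: (((\h.((v h) ((\f.(\g.(\h.((f h) (g h))))) h))) t) (\a.a))
Step 3: (((v t) ((\f.(\g.(\h.((f h) (g h))))) t)) (\a.a))
Step 4: (((v t) (\g.(\h.((t h) (g h))))) (\a.a))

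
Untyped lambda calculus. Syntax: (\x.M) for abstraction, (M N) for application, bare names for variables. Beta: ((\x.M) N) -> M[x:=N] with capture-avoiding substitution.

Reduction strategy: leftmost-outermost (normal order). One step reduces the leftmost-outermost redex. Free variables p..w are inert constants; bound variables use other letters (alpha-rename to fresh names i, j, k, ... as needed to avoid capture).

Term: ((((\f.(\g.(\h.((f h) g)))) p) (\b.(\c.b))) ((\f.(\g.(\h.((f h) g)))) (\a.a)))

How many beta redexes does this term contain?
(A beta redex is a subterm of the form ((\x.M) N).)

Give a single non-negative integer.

Term: ((((\f.(\g.(\h.((f h) g)))) p) (\b.(\c.b))) ((\f.(\g.(\h.((f h) g)))) (\a.a)))
  Redex: ((\f.(\g.(\h.((f h) g)))) p)
  Redex: ((\f.(\g.(\h.((f h) g)))) (\a.a))
Total redexes: 2

Answer: 2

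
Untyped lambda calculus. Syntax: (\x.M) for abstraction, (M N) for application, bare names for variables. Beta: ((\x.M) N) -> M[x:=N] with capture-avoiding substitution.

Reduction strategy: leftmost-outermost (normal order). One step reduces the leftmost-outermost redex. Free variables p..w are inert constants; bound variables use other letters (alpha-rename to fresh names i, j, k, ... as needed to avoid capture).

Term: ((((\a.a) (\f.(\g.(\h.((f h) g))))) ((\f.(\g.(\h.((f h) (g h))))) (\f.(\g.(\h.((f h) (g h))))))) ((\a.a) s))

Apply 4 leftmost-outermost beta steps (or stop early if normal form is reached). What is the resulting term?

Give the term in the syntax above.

Step 0: ((((\a.a) (\f.(\g.(\h.((f h) g))))) ((\f.(\g.(\h.((f h) (g h))))) (\f.(\g.(\h.((f h) (g h))))))) ((\a.a) s))
Step 1: (((\f.(\g.(\h.((f h) g)))) ((\f.(\g.(\h.((f h) (g h))))) (\f.(\g.(\h.((f h) (g h))))))) ((\a.a) s))
Step 2: ((\g.(\h.((((\f.(\g.(\h.((f h) (g h))))) (\f.(\g.(\h.((f h) (g h)))))) h) g))) ((\a.a) s))
Step 3: (\h.((((\f.(\g.(\h.((f h) (g h))))) (\f.(\g.(\h.((f h) (g h)))))) h) ((\a.a) s)))
Step 4: (\h.(((\g.(\h.(((\f.(\g.(\h.((f h) (g h))))) h) (g h)))) h) ((\a.a) s)))

Answer: (\h.(((\g.(\h.(((\f.(\g.(\h.((f h) (g h))))) h) (g h)))) h) ((\a.a) s)))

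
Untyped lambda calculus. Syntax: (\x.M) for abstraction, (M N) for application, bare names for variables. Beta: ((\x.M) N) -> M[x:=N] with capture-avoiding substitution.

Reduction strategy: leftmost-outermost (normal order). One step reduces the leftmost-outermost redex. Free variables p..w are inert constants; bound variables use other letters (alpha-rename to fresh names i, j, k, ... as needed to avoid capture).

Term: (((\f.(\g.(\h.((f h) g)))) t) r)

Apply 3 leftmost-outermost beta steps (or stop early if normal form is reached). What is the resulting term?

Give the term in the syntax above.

Answer: (\h.((t h) r))

Derivation:
Step 0: (((\f.(\g.(\h.((f h) g)))) t) r)
Step 1: ((\g.(\h.((t h) g))) r)
Step 2: (\h.((t h) r))
Step 3: (normal form reached)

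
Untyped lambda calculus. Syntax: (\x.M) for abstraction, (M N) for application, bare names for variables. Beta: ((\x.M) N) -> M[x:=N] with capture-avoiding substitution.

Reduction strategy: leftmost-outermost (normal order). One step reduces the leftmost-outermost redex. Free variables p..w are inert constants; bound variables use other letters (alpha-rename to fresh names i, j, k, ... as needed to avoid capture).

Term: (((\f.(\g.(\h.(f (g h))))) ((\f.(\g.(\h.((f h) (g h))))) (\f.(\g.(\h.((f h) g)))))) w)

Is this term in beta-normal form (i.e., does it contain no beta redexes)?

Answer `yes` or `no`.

Term: (((\f.(\g.(\h.(f (g h))))) ((\f.(\g.(\h.((f h) (g h))))) (\f.(\g.(\h.((f h) g)))))) w)
Found 2 beta redex(es).

Answer: no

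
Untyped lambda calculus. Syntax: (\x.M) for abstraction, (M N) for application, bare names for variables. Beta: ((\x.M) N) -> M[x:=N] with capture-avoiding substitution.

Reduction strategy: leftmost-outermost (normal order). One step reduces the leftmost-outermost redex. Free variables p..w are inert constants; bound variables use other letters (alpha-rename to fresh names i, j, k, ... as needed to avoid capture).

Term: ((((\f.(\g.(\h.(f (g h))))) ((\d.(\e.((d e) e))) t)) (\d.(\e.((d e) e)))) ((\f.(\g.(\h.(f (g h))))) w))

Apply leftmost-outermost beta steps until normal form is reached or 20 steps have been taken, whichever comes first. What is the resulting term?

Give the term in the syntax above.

Step 0: ((((\f.(\g.(\h.(f (g h))))) ((\d.(\e.((d e) e))) t)) (\d.(\e.((d e) e)))) ((\f.(\g.(\h.(f (g h))))) w))
Step 1: (((\g.(\h.(((\d.(\e.((d e) e))) t) (g h)))) (\d.(\e.((d e) e)))) ((\f.(\g.(\h.(f (g h))))) w))
Step 2: ((\h.(((\d.(\e.((d e) e))) t) ((\d.(\e.((d e) e))) h))) ((\f.(\g.(\h.(f (g h))))) w))
Step 3: (((\d.(\e.((d e) e))) t) ((\d.(\e.((d e) e))) ((\f.(\g.(\h.(f (g h))))) w)))
Step 4: ((\e.((t e) e)) ((\d.(\e.((d e) e))) ((\f.(\g.(\h.(f (g h))))) w)))
Step 5: ((t ((\d.(\e.((d e) e))) ((\f.(\g.(\h.(f (g h))))) w))) ((\d.(\e.((d e) e))) ((\f.(\g.(\h.(f (g h))))) w)))
Step 6: ((t (\e.((((\f.(\g.(\h.(f (g h))))) w) e) e))) ((\d.(\e.((d e) e))) ((\f.(\g.(\h.(f (g h))))) w)))
Step 7: ((t (\e.(((\g.(\h.(w (g h)))) e) e))) ((\d.(\e.((d e) e))) ((\f.(\g.(\h.(f (g h))))) w)))
Step 8: ((t (\e.((\h.(w (e h))) e))) ((\d.(\e.((d e) e))) ((\f.(\g.(\h.(f (g h))))) w)))
Step 9: ((t (\e.(w (e e)))) ((\d.(\e.((d e) e))) ((\f.(\g.(\h.(f (g h))))) w)))
Step 10: ((t (\e.(w (e e)))) (\e.((((\f.(\g.(\h.(f (g h))))) w) e) e)))
Step 11: ((t (\e.(w (e e)))) (\e.(((\g.(\h.(w (g h)))) e) e)))
Step 12: ((t (\e.(w (e e)))) (\e.((\h.(w (e h))) e)))
Step 13: ((t (\e.(w (e e)))) (\e.(w (e e))))

Answer: ((t (\e.(w (e e)))) (\e.(w (e e))))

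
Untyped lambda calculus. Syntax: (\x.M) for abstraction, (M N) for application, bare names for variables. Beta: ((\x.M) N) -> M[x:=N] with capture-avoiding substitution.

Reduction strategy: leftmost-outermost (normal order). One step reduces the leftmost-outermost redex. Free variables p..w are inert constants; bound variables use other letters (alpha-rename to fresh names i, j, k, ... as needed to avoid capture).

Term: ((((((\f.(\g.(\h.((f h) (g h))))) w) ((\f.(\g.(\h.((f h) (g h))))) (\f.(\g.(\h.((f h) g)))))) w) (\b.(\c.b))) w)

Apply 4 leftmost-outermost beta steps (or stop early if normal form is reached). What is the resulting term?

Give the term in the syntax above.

Step 0: ((((((\f.(\g.(\h.((f h) (g h))))) w) ((\f.(\g.(\h.((f h) (g h))))) (\f.(\g.(\h.((f h) g)))))) w) (\b.(\c.b))) w)
Step 1: (((((\g.(\h.((w h) (g h)))) ((\f.(\g.(\h.((f h) (g h))))) (\f.(\g.(\h.((f h) g)))))) w) (\b.(\c.b))) w)
Step 2: ((((\h.((w h) (((\f.(\g.(\h.((f h) (g h))))) (\f.(\g.(\h.((f h) g))))) h))) w) (\b.(\c.b))) w)
Step 3: ((((w w) (((\f.(\g.(\h.((f h) (g h))))) (\f.(\g.(\h.((f h) g))))) w)) (\b.(\c.b))) w)
Step 4: ((((w w) ((\g.(\h.(((\f.(\g.(\h.((f h) g)))) h) (g h)))) w)) (\b.(\c.b))) w)

Answer: ((((w w) ((\g.(\h.(((\f.(\g.(\h.((f h) g)))) h) (g h)))) w)) (\b.(\c.b))) w)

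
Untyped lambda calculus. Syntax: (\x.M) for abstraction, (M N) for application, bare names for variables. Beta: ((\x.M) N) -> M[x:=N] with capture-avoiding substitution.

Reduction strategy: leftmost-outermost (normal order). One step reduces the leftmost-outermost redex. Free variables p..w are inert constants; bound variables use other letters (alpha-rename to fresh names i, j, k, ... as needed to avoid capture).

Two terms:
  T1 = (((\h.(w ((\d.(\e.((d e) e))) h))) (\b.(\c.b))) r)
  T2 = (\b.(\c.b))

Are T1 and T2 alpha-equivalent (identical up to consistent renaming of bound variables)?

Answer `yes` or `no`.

Answer: no

Derivation:
Term 1: (((\h.(w ((\d.(\e.((d e) e))) h))) (\b.(\c.b))) r)
Term 2: (\b.(\c.b))
Alpha-equivalence: compare structure up to binder renaming.
Result: False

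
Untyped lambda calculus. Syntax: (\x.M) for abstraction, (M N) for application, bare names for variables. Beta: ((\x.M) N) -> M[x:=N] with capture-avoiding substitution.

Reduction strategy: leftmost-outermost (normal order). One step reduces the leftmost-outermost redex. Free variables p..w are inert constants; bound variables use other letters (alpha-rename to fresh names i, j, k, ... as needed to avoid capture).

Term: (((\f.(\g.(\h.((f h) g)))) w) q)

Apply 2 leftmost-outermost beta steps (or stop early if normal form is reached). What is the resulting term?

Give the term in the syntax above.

Answer: (\h.((w h) q))

Derivation:
Step 0: (((\f.(\g.(\h.((f h) g)))) w) q)
Step 1: ((\g.(\h.((w h) g))) q)
Step 2: (\h.((w h) q))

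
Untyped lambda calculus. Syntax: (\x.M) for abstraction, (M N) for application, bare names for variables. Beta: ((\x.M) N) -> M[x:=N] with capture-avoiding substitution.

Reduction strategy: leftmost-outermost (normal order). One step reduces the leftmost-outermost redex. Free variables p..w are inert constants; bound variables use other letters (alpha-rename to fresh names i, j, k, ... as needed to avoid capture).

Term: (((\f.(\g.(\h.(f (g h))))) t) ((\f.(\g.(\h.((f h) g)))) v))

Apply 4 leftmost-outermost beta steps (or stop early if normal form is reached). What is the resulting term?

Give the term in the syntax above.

Step 0: (((\f.(\g.(\h.(f (g h))))) t) ((\f.(\g.(\h.((f h) g)))) v))
Step 1: ((\g.(\h.(t (g h)))) ((\f.(\g.(\h.((f h) g)))) v))
Step 2: (\h.(t (((\f.(\g.(\h.((f h) g)))) v) h)))
Step 3: (\h.(t ((\g.(\h.((v h) g))) h)))
Step 4: (\h.(t (\i.((v i) h))))

Answer: (\h.(t (\i.((v i) h))))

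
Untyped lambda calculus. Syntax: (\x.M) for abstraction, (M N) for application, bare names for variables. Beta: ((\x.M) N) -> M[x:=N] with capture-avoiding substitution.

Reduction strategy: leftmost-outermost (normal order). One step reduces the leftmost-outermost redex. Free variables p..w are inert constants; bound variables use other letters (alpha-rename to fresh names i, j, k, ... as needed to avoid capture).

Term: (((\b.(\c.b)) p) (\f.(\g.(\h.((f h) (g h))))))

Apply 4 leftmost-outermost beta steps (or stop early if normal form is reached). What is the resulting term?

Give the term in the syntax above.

Answer: p

Derivation:
Step 0: (((\b.(\c.b)) p) (\f.(\g.(\h.((f h) (g h))))))
Step 1: ((\c.p) (\f.(\g.(\h.((f h) (g h))))))
Step 2: p
Step 3: (normal form reached)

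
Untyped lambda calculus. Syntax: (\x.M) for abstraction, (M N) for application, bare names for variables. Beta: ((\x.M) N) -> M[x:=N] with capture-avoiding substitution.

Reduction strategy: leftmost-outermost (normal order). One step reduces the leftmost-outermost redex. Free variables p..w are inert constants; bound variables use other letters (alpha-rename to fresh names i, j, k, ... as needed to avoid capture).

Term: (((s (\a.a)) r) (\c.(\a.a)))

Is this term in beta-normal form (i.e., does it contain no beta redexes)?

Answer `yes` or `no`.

Answer: yes

Derivation:
Term: (((s (\a.a)) r) (\c.(\a.a)))
No beta redexes found.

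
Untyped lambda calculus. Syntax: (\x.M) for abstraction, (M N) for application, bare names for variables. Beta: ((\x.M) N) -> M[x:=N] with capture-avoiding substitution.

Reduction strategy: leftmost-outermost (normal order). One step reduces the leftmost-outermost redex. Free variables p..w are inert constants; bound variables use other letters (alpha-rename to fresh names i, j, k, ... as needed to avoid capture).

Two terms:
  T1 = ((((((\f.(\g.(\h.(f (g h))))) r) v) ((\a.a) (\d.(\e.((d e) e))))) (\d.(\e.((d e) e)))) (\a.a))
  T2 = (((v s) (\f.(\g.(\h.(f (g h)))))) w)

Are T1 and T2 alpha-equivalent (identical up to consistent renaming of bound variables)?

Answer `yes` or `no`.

Term 1: ((((((\f.(\g.(\h.(f (g h))))) r) v) ((\a.a) (\d.(\e.((d e) e))))) (\d.(\e.((d e) e)))) (\a.a))
Term 2: (((v s) (\f.(\g.(\h.(f (g h)))))) w)
Alpha-equivalence: compare structure up to binder renaming.
Result: False

Answer: no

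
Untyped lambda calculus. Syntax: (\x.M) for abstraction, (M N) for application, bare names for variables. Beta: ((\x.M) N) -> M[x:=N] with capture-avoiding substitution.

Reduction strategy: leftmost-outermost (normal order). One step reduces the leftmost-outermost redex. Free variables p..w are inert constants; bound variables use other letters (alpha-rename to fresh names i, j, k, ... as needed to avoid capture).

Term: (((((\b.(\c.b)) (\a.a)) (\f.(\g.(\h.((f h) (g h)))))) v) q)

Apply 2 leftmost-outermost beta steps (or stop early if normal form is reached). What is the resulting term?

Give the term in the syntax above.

Answer: (((\a.a) v) q)

Derivation:
Step 0: (((((\b.(\c.b)) (\a.a)) (\f.(\g.(\h.((f h) (g h)))))) v) q)
Step 1: ((((\c.(\a.a)) (\f.(\g.(\h.((f h) (g h)))))) v) q)
Step 2: (((\a.a) v) q)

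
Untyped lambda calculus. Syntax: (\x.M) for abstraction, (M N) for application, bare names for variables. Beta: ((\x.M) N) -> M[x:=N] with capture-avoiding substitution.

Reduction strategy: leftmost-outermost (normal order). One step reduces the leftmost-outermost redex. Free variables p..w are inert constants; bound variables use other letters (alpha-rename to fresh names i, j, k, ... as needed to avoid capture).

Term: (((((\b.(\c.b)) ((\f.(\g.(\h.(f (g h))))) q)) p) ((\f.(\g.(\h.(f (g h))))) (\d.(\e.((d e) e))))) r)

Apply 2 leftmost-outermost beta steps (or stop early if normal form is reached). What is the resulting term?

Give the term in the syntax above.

Step 0: (((((\b.(\c.b)) ((\f.(\g.(\h.(f (g h))))) q)) p) ((\f.(\g.(\h.(f (g h))))) (\d.(\e.((d e) e))))) r)
Step 1: ((((\c.((\f.(\g.(\h.(f (g h))))) q)) p) ((\f.(\g.(\h.(f (g h))))) (\d.(\e.((d e) e))))) r)
Step 2: ((((\f.(\g.(\h.(f (g h))))) q) ((\f.(\g.(\h.(f (g h))))) (\d.(\e.((d e) e))))) r)

Answer: ((((\f.(\g.(\h.(f (g h))))) q) ((\f.(\g.(\h.(f (g h))))) (\d.(\e.((d e) e))))) r)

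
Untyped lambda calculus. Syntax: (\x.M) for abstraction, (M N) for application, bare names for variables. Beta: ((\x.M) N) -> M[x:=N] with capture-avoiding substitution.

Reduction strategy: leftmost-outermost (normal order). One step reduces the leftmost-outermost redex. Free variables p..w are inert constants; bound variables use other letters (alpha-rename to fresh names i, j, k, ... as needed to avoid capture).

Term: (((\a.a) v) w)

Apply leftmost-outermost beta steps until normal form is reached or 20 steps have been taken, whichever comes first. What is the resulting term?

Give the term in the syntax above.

Step 0: (((\a.a) v) w)
Step 1: (v w)

Answer: (v w)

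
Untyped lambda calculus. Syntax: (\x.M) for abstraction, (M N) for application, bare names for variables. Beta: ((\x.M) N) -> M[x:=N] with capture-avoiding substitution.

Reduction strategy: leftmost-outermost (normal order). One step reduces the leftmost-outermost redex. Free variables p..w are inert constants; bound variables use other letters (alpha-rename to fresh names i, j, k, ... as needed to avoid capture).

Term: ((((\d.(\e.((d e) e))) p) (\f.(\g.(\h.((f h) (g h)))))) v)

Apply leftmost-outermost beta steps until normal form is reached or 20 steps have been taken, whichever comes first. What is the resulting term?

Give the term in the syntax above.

Answer: (((p (\f.(\g.(\h.((f h) (g h)))))) (\f.(\g.(\h.((f h) (g h)))))) v)

Derivation:
Step 0: ((((\d.(\e.((d e) e))) p) (\f.(\g.(\h.((f h) (g h)))))) v)
Step 1: (((\e.((p e) e)) (\f.(\g.(\h.((f h) (g h)))))) v)
Step 2: (((p (\f.(\g.(\h.((f h) (g h)))))) (\f.(\g.(\h.((f h) (g h)))))) v)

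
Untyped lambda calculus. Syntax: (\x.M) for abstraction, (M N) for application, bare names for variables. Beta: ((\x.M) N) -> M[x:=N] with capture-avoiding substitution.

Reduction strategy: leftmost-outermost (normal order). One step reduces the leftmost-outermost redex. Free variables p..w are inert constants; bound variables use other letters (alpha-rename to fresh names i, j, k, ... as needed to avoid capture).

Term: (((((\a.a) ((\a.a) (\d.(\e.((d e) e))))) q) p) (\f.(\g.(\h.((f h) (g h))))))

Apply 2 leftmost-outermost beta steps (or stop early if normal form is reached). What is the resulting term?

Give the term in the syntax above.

Answer: ((((\d.(\e.((d e) e))) q) p) (\f.(\g.(\h.((f h) (g h))))))

Derivation:
Step 0: (((((\a.a) ((\a.a) (\d.(\e.((d e) e))))) q) p) (\f.(\g.(\h.((f h) (g h))))))
Step 1: (((((\a.a) (\d.(\e.((d e) e)))) q) p) (\f.(\g.(\h.((f h) (g h))))))
Step 2: ((((\d.(\e.((d e) e))) q) p) (\f.(\g.(\h.((f h) (g h))))))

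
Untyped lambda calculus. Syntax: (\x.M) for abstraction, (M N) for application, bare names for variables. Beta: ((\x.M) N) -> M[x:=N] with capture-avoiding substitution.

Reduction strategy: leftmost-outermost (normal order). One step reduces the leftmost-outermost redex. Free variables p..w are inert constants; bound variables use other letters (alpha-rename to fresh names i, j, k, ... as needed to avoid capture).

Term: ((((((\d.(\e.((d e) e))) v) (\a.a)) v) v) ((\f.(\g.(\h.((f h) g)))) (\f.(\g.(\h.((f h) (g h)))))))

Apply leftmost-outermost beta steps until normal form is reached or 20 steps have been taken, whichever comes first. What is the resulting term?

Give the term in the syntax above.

Answer: (((((v (\a.a)) (\a.a)) v) v) (\g.(\h.(\i.((h i) (g i))))))

Derivation:
Step 0: ((((((\d.(\e.((d e) e))) v) (\a.a)) v) v) ((\f.(\g.(\h.((f h) g)))) (\f.(\g.(\h.((f h) (g h)))))))
Step 1: (((((\e.((v e) e)) (\a.a)) v) v) ((\f.(\g.(\h.((f h) g)))) (\f.(\g.(\h.((f h) (g h)))))))
Step 2: (((((v (\a.a)) (\a.a)) v) v) ((\f.(\g.(\h.((f h) g)))) (\f.(\g.(\h.((f h) (g h)))))))
Step 3: (((((v (\a.a)) (\a.a)) v) v) (\g.(\h.(((\f.(\g.(\h.((f h) (g h))))) h) g))))
Step 4: (((((v (\a.a)) (\a.a)) v) v) (\g.(\h.((\g.(\i.((h i) (g i)))) g))))
Step 5: (((((v (\a.a)) (\a.a)) v) v) (\g.(\h.(\i.((h i) (g i))))))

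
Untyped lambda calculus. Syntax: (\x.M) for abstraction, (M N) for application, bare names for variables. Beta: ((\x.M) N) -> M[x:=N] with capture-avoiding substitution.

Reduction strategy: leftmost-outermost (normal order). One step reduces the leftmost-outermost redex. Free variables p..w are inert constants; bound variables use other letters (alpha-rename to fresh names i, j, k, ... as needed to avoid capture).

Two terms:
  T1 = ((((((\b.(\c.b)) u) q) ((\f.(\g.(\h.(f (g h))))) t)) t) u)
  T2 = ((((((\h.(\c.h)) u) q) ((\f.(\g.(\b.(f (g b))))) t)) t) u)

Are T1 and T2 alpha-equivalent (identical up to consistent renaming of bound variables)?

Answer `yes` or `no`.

Answer: yes

Derivation:
Term 1: ((((((\b.(\c.b)) u) q) ((\f.(\g.(\h.(f (g h))))) t)) t) u)
Term 2: ((((((\h.(\c.h)) u) q) ((\f.(\g.(\b.(f (g b))))) t)) t) u)
Alpha-equivalence: compare structure up to binder renaming.
Result: True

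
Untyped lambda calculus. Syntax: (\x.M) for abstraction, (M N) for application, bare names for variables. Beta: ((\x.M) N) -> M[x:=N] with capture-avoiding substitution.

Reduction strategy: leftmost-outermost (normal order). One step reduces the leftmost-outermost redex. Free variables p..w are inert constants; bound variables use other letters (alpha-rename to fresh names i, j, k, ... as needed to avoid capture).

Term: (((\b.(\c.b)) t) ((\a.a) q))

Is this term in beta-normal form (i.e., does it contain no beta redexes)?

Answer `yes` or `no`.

Term: (((\b.(\c.b)) t) ((\a.a) q))
Found 2 beta redex(es).

Answer: no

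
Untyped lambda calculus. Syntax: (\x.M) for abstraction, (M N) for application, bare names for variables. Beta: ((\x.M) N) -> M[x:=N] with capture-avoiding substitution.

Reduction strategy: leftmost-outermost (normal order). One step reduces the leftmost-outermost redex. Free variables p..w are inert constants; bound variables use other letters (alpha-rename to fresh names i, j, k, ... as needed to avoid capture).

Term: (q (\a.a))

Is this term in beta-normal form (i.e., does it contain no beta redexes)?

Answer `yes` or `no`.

Answer: yes

Derivation:
Term: (q (\a.a))
No beta redexes found.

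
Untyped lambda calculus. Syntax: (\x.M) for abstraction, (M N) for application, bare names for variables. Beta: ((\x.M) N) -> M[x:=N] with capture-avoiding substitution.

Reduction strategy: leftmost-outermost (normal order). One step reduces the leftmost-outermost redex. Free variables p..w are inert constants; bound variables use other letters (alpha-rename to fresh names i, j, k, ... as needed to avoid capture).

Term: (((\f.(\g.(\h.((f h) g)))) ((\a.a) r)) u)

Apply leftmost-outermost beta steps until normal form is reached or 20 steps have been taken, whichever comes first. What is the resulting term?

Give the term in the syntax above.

Step 0: (((\f.(\g.(\h.((f h) g)))) ((\a.a) r)) u)
Step 1: ((\g.(\h.((((\a.a) r) h) g))) u)
Step 2: (\h.((((\a.a) r) h) u))
Step 3: (\h.((r h) u))

Answer: (\h.((r h) u))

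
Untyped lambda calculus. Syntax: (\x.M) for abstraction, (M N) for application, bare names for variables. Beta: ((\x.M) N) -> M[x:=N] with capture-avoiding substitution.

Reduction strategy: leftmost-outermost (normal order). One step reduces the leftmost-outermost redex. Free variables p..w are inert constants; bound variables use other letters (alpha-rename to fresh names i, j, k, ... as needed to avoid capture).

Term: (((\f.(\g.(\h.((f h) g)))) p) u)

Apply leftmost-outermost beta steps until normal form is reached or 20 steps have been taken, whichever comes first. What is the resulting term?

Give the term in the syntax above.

Answer: (\h.((p h) u))

Derivation:
Step 0: (((\f.(\g.(\h.((f h) g)))) p) u)
Step 1: ((\g.(\h.((p h) g))) u)
Step 2: (\h.((p h) u))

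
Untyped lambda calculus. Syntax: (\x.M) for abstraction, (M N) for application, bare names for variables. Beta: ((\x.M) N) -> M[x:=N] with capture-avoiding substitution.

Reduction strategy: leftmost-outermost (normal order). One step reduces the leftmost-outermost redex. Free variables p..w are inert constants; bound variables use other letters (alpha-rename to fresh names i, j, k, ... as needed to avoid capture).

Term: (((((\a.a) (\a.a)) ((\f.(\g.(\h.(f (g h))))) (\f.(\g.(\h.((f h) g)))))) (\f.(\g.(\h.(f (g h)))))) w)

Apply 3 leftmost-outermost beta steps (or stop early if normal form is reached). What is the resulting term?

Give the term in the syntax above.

Answer: (((\g.(\h.((\f.(\g.(\h.((f h) g)))) (g h)))) (\f.(\g.(\h.(f (g h)))))) w)

Derivation:
Step 0: (((((\a.a) (\a.a)) ((\f.(\g.(\h.(f (g h))))) (\f.(\g.(\h.((f h) g)))))) (\f.(\g.(\h.(f (g h)))))) w)
Step 1: ((((\a.a) ((\f.(\g.(\h.(f (g h))))) (\f.(\g.(\h.((f h) g)))))) (\f.(\g.(\h.(f (g h)))))) w)
Step 2: ((((\f.(\g.(\h.(f (g h))))) (\f.(\g.(\h.((f h) g))))) (\f.(\g.(\h.(f (g h)))))) w)
Step 3: (((\g.(\h.((\f.(\g.(\h.((f h) g)))) (g h)))) (\f.(\g.(\h.(f (g h)))))) w)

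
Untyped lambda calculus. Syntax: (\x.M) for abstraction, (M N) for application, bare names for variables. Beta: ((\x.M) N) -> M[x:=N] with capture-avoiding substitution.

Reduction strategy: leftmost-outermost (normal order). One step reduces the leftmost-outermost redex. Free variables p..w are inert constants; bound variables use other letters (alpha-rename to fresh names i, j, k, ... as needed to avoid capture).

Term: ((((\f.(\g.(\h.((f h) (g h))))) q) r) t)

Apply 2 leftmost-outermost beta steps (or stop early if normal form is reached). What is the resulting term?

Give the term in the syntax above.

Step 0: ((((\f.(\g.(\h.((f h) (g h))))) q) r) t)
Step 1: (((\g.(\h.((q h) (g h)))) r) t)
Step 2: ((\h.((q h) (r h))) t)

Answer: ((\h.((q h) (r h))) t)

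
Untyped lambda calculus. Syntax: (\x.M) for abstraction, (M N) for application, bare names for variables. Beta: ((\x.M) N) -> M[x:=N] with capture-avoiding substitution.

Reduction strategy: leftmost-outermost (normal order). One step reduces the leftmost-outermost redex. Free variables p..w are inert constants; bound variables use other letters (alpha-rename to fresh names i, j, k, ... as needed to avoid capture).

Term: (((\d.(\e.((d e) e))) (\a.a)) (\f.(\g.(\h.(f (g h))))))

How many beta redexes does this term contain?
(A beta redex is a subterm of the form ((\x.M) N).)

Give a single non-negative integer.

Answer: 1

Derivation:
Term: (((\d.(\e.((d e) e))) (\a.a)) (\f.(\g.(\h.(f (g h))))))
  Redex: ((\d.(\e.((d e) e))) (\a.a))
Total redexes: 1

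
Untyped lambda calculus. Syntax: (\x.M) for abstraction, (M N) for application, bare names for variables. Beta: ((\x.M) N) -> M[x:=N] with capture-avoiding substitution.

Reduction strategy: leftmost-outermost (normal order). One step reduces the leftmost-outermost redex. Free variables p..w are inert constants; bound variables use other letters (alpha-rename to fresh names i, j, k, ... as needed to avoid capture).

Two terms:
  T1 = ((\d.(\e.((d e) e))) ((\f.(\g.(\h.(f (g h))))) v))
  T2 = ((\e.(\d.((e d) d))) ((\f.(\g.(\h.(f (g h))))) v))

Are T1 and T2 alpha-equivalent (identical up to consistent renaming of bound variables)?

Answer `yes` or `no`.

Term 1: ((\d.(\e.((d e) e))) ((\f.(\g.(\h.(f (g h))))) v))
Term 2: ((\e.(\d.((e d) d))) ((\f.(\g.(\h.(f (g h))))) v))
Alpha-equivalence: compare structure up to binder renaming.
Result: True

Answer: yes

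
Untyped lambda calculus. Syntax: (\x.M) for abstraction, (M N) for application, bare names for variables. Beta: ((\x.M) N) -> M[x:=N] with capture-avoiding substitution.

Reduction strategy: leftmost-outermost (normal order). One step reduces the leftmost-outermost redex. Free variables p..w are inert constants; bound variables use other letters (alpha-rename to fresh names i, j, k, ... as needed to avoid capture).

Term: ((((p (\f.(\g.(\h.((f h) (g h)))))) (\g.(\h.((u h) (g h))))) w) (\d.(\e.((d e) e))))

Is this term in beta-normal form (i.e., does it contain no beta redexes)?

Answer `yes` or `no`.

Term: ((((p (\f.(\g.(\h.((f h) (g h)))))) (\g.(\h.((u h) (g h))))) w) (\d.(\e.((d e) e))))
No beta redexes found.

Answer: yes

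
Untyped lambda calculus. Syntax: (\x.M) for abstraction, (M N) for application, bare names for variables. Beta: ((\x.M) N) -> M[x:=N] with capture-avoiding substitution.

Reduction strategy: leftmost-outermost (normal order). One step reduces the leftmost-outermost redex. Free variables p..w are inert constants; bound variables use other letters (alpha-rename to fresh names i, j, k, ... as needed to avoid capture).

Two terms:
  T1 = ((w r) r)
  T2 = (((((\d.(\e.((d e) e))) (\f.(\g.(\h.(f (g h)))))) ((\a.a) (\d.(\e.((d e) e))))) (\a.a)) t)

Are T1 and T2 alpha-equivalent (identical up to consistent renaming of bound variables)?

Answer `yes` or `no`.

Term 1: ((w r) r)
Term 2: (((((\d.(\e.((d e) e))) (\f.(\g.(\h.(f (g h)))))) ((\a.a) (\d.(\e.((d e) e))))) (\a.a)) t)
Alpha-equivalence: compare structure up to binder renaming.
Result: False

Answer: no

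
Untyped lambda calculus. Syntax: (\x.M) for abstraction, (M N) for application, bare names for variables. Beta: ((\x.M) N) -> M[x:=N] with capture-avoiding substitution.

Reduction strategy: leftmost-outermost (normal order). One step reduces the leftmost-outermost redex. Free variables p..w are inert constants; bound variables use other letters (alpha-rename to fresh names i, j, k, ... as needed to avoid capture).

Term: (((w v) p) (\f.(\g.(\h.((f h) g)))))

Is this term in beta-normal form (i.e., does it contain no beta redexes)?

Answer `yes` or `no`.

Answer: yes

Derivation:
Term: (((w v) p) (\f.(\g.(\h.((f h) g)))))
No beta redexes found.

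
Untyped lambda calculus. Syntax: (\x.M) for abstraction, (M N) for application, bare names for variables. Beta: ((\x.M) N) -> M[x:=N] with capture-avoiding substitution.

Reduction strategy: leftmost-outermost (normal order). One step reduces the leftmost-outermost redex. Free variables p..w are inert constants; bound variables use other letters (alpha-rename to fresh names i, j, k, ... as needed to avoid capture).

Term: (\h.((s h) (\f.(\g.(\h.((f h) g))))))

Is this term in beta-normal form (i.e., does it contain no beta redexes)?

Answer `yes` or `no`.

Term: (\h.((s h) (\f.(\g.(\h.((f h) g))))))
No beta redexes found.

Answer: yes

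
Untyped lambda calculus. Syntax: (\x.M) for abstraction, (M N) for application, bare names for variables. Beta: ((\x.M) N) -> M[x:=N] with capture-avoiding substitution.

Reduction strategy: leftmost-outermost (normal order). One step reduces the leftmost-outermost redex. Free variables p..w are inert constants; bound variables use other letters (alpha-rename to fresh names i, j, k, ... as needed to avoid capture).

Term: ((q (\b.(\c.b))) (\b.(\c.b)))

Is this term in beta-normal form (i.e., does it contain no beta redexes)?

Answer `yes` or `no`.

Answer: yes

Derivation:
Term: ((q (\b.(\c.b))) (\b.(\c.b)))
No beta redexes found.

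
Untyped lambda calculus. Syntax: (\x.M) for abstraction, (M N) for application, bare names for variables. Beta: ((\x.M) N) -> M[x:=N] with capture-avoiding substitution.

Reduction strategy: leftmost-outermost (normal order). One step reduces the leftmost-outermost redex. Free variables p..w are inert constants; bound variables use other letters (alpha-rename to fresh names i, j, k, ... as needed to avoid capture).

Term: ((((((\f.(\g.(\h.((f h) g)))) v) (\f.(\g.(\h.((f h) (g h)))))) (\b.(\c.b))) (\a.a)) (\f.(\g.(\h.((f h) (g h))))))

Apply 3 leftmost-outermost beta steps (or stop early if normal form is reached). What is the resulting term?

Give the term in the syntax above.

Step 0: ((((((\f.(\g.(\h.((f h) g)))) v) (\f.(\g.(\h.((f h) (g h)))))) (\b.(\c.b))) (\a.a)) (\f.(\g.(\h.((f h) (g h))))))
Step 1: (((((\g.(\h.((v h) g))) (\f.(\g.(\h.((f h) (g h)))))) (\b.(\c.b))) (\a.a)) (\f.(\g.(\h.((f h) (g h))))))
Step 2: ((((\h.((v h) (\f.(\g.(\h.((f h) (g h))))))) (\b.(\c.b))) (\a.a)) (\f.(\g.(\h.((f h) (g h))))))
Step 3: ((((v (\b.(\c.b))) (\f.(\g.(\h.((f h) (g h)))))) (\a.a)) (\f.(\g.(\h.((f h) (g h))))))

Answer: ((((v (\b.(\c.b))) (\f.(\g.(\h.((f h) (g h)))))) (\a.a)) (\f.(\g.(\h.((f h) (g h))))))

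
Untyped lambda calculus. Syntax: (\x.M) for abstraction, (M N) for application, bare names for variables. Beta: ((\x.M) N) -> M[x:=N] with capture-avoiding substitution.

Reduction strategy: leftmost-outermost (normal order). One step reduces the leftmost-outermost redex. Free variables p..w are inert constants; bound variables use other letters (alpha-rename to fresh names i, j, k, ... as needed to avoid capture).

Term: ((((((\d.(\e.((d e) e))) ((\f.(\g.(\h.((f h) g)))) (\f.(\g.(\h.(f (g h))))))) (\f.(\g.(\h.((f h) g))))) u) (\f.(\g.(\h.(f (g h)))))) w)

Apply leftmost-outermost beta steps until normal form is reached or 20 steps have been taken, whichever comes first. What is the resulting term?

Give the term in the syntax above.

Step 0: ((((((\d.(\e.((d e) e))) ((\f.(\g.(\h.((f h) g)))) (\f.(\g.(\h.(f (g h))))))) (\f.(\g.(\h.((f h) g))))) u) (\f.(\g.(\h.(f (g h)))))) w)
Step 1: (((((\e.((((\f.(\g.(\h.((f h) g)))) (\f.(\g.(\h.(f (g h)))))) e) e)) (\f.(\g.(\h.((f h) g))))) u) (\f.(\g.(\h.(f (g h)))))) w)
Step 2: (((((((\f.(\g.(\h.((f h) g)))) (\f.(\g.(\h.(f (g h)))))) (\f.(\g.(\h.((f h) g))))) (\f.(\g.(\h.((f h) g))))) u) (\f.(\g.(\h.(f (g h)))))) w)
Step 3: ((((((\g.(\h.(((\f.(\g.(\h.(f (g h))))) h) g))) (\f.(\g.(\h.((f h) g))))) (\f.(\g.(\h.((f h) g))))) u) (\f.(\g.(\h.(f (g h)))))) w)
Step 4: (((((\h.(((\f.(\g.(\h.(f (g h))))) h) (\f.(\g.(\h.((f h) g)))))) (\f.(\g.(\h.((f h) g))))) u) (\f.(\g.(\h.(f (g h)))))) w)
Step 5: ((((((\f.(\g.(\h.(f (g h))))) (\f.(\g.(\h.((f h) g))))) (\f.(\g.(\h.((f h) g))))) u) (\f.(\g.(\h.(f (g h)))))) w)
Step 6: (((((\g.(\h.((\f.(\g.(\h.((f h) g)))) (g h)))) (\f.(\g.(\h.((f h) g))))) u) (\f.(\g.(\h.(f (g h)))))) w)
Step 7: ((((\h.((\f.(\g.(\h.((f h) g)))) ((\f.(\g.(\h.((f h) g)))) h))) u) (\f.(\g.(\h.(f (g h)))))) w)
Step 8: ((((\f.(\g.(\h.((f h) g)))) ((\f.(\g.(\h.((f h) g)))) u)) (\f.(\g.(\h.(f (g h)))))) w)
Step 9: (((\g.(\h.((((\f.(\g.(\h.((f h) g)))) u) h) g))) (\f.(\g.(\h.(f (g h)))))) w)
Step 10: ((\h.((((\f.(\g.(\h.((f h) g)))) u) h) (\f.(\g.(\h.(f (g h))))))) w)
Step 11: ((((\f.(\g.(\h.((f h) g)))) u) w) (\f.(\g.(\h.(f (g h))))))
Step 12: (((\g.(\h.((u h) g))) w) (\f.(\g.(\h.(f (g h))))))
Step 13: ((\h.((u h) w)) (\f.(\g.(\h.(f (g h))))))
Step 14: ((u (\f.(\g.(\h.(f (g h)))))) w)

Answer: ((u (\f.(\g.(\h.(f (g h)))))) w)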